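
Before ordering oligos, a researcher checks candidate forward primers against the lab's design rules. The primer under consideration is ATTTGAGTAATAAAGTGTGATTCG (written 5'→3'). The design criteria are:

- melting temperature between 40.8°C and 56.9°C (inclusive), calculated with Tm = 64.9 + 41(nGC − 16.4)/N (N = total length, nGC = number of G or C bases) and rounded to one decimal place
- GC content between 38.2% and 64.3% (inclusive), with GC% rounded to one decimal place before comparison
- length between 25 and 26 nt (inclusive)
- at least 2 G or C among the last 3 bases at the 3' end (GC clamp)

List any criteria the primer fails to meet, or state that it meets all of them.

Fails: GC content, length.

Base counts: A=8, T=9, G=6, C=1 (length 24).
Tm: Tm = 64.9 + 41·(7 − 16.4)/24 = 48.8°C ✓
GC content: GC 7/24 = 29.2%, outside 38.2–64.3% ✗
length: length 24, outside 25–26 ✗
GC clamp: 3' end TCG has 2 G/C ✓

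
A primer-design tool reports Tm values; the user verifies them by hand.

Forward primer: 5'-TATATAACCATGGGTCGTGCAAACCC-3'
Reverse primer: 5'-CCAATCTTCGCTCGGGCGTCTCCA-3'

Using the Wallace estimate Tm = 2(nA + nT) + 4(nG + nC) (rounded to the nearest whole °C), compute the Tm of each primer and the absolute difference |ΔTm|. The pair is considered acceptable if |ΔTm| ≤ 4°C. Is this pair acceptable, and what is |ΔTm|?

Forward: A=8 T=6 G=5 C=7 → Tm = 2·14 + 4·12 = 76°C.
Reverse: A=3 T=6 G=5 C=10 → Tm = 2·9 + 4·15 = 78°C.
|ΔTm| = |76 − 78| = 2°C, ≤ 4°C.

|ΔTm| = 2°C; the pair is acceptable.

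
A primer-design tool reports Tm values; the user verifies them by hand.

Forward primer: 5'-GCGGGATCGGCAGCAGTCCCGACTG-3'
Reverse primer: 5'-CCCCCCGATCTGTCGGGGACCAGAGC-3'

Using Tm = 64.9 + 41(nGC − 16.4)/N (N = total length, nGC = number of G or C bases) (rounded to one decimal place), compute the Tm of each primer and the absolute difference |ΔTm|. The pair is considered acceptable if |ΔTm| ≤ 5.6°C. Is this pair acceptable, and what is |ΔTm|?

Forward: G+C = 18, N = 25 → Tm = 64.9 + 41·(18 − 16.4)/25 = 67.5°C.
Reverse: G+C = 19, N = 26 → Tm = 64.9 + 41·(19 − 16.4)/26 = 69.0°C.
|ΔTm| = |67.5 − 69.0| = 1.5°C, ≤ 5.6°C.

|ΔTm| = 1.5°C; the pair is acceptable.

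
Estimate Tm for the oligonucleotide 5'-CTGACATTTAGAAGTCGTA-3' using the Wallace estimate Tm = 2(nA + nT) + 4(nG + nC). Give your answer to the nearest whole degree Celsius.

Base counts: A=6, T=6, G=4, C=3 (length 19).
Tm = 2·(6+6) + 4·(4+3) = 2·12 + 4·7 = 24 + 28 = 52°C.

52°C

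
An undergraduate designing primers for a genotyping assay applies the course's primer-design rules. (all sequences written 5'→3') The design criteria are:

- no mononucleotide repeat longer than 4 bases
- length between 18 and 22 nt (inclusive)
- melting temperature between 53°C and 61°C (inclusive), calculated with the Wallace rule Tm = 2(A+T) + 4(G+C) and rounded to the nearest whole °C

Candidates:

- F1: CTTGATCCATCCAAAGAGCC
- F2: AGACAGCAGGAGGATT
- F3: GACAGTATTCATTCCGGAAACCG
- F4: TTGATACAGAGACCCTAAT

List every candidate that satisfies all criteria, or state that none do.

F1 (20 nt, A=6 T=4 G=3 C=7): longest run = 3 ✓; length 20 ✓; Tm = 2·10 + 4·10 = 60°C ✓ — passes.
F2 (16 nt, A=6 T=2 G=6 C=2): longest run = 2 ✓; length 16, outside 18–22 ✗; Tm = 2·8 + 4·8 = 48°C, outside 53–61°C ✗ — fails.
F3 (23 nt, A=7 T=5 G=5 C=6): longest run = 3 ✓; length 23, outside 18–22 ✗; Tm = 2·12 + 4·11 = 68°C, outside 53–61°C ✗ — fails.
F4 (19 nt, A=7 T=5 G=3 C=4): longest run = 3 ✓; length 19 ✓; Tm = 2·12 + 4·7 = 52°C, outside 53–61°C ✗ — fails.

F1 only.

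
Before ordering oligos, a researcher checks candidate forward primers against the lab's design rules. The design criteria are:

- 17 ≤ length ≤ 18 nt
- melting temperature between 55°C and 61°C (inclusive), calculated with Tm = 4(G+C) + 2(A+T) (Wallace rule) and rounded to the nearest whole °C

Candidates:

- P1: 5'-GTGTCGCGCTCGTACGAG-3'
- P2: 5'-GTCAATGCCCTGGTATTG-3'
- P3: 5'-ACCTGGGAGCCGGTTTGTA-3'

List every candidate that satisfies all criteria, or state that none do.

P1 (18 nt, A=2 T=4 G=7 C=5): length 18 ✓; Tm = 2·6 + 4·12 = 60°C ✓ — passes.
P2 (18 nt, A=3 T=6 G=5 C=4): length 18 ✓; Tm = 2·9 + 4·9 = 54°C, outside 55–61°C ✗ — fails.
P3 (19 nt, A=3 T=5 G=7 C=4): length 19, outside 17–18 ✗; Tm = 2·8 + 4·11 = 60°C ✓ — fails.

P1 only.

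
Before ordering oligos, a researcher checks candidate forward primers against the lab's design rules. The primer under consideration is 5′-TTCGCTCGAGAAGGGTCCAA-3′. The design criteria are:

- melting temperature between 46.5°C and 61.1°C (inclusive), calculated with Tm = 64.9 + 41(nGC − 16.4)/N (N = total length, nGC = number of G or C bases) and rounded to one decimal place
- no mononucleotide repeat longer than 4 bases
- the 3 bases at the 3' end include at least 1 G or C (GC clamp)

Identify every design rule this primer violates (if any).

Base counts: A=5, T=4, G=6, C=5 (length 20).
Tm: Tm = 64.9 + 41·(11 − 16.4)/20 = 53.8°C ✓
homopolymer run: longest run = 3 ✓
GC clamp: 3' end CAA has 1 G/C ✓

Meets all criteria.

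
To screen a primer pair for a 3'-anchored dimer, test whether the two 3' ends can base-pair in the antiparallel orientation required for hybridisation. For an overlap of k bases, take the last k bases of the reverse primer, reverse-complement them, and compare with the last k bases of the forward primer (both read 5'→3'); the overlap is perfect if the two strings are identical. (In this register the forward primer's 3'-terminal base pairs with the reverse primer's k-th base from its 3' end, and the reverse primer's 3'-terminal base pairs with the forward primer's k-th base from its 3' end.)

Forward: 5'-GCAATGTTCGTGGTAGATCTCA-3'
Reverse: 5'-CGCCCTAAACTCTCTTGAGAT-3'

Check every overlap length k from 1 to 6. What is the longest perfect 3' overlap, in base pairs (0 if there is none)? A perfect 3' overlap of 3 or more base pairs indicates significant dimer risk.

Last 6 bases (5'→3') — forward …ATCTCA, reverse …TGAGAT.
Reverse complement of the reverse primer's last 6 bases: ATCTCA; its first k bases are the reverse complement of the reverse primer's last k bases, so a perfect k-base overlap needs the forward primer's last k bases to equal them.
Comparing (forward last k vs required): k=1: A vs A ✓; k=2: CA vs AT ✗; k=3: TCA vs ATC ✗; k=4: CTCA vs ATCT ✗; k=5: TCTCA vs ATCTC ✗; k=6: ATCTCA vs ATCTCA ✓.
Perfect overlaps at k = 1, 6; the largest is 6.

Longest perfect overlap: 6 complementary base pairs; significant dimer risk (threshold 3).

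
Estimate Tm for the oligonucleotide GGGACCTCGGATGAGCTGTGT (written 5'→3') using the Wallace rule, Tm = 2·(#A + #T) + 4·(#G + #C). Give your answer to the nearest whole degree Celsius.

68°C

Base counts: A=3, T=5, G=9, C=4 (length 21).
Tm = 2·(3+5) + 4·(9+4) = 2·8 + 4·13 = 16 + 52 = 68°C.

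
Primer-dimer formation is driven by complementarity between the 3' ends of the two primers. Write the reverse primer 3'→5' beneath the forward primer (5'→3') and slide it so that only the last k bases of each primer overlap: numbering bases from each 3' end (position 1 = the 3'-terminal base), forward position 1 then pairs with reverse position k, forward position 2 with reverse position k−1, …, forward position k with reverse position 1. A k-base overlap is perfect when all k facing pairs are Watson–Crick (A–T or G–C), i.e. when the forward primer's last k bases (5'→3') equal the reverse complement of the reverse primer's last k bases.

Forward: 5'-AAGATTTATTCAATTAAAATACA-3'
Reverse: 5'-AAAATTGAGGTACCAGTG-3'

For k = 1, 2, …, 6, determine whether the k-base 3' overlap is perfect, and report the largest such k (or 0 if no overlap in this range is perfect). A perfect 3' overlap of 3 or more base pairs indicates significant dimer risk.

Last 6 bases (5'→3') — forward …AATACA, reverse …CCAGTG.
Reverse complement of the reverse primer's last 6 bases: CACTGG; its first k bases are the reverse complement of the reverse primer's last k bases, so a perfect k-base overlap needs the forward primer's last k bases to equal them.
Comparing (forward last k vs required): k=1: A vs C ✗; k=2: CA vs CA ✓; k=3: ACA vs CAC ✗; k=4: TACA vs CACT ✗; k=5: ATACA vs CACTG ✗; k=6: AATACA vs CACTGG ✗.
Only k = 2 is perfect, so the longest perfect 3' overlap is 2.

Longest perfect overlap: 2 complementary base pairs; below the dimer-risk threshold (threshold 3).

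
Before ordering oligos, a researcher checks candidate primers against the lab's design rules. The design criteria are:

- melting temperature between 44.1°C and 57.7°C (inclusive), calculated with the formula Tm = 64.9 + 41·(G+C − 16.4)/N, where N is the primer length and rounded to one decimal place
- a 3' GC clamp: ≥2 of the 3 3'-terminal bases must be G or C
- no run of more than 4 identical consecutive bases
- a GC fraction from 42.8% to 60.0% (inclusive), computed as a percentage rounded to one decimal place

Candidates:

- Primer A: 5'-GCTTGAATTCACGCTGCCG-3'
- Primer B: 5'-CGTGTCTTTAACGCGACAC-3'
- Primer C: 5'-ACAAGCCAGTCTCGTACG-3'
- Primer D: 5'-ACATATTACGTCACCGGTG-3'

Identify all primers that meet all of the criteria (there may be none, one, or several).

Primer A (19 nt, A=3 T=5 G=5 C=6): Tm = 64.9 + 41·(11 − 16.4)/19 = 53.2°C ✓; 3' end CCG has 3 G/C ✓; longest run = 2 ✓; GC 11/19 = 57.9% ✓ — passes.
Primer B (19 nt, A=4 T=5 G=4 C=6): Tm = 64.9 + 41·(10 − 16.4)/19 = 51.1°C ✓; 3' end CAC has 2 G/C ✓; longest run = 3 ✓; GC 10/19 = 52.6% ✓ — passes.
Primer C (18 nt, A=5 T=3 G=4 C=6): Tm = 64.9 + 41·(10 − 16.4)/18 = 50.3°C ✓; 3' end ACG has 2 G/C ✓; longest run = 2 ✓; GC 10/18 = 55.6% ✓ — passes.
Primer D (19 nt, A=5 T=5 G=4 C=5): Tm = 64.9 + 41·(9 − 16.4)/19 = 48.9°C ✓; 3' end GTG has 2 G/C ✓; longest run = 2 ✓; GC 9/19 = 47.4% ✓ — passes.

Primer A, Primer B, Primer C and Primer D.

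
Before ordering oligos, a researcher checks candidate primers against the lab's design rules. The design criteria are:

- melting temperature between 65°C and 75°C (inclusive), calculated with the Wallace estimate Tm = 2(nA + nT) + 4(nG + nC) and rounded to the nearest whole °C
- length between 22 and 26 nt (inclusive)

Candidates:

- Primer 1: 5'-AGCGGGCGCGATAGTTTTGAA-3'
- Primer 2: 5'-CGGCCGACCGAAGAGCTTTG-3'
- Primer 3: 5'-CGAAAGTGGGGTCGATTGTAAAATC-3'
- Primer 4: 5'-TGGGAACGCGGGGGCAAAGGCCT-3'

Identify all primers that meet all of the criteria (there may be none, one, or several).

Primer 3 only.

Primer 1 (21 nt, A=5 T=5 G=8 C=3): Tm = 2·10 + 4·11 = 64°C, outside 65–75°C ✗; length 21, outside 22–26 ✗ — fails.
Primer 2 (20 nt, A=4 T=3 G=7 C=6): Tm = 2·7 + 4·13 = 66°C ✓; length 20, outside 22–26 ✗ — fails.
Primer 3 (25 nt, A=8 T=6 G=8 C=3): Tm = 2·14 + 4·11 = 72°C ✓; length 25 ✓ — passes.
Primer 4 (23 nt, A=5 T=2 G=11 C=5): Tm = 2·7 + 4·16 = 78°C, outside 65–75°C ✗; length 23 ✓ — fails.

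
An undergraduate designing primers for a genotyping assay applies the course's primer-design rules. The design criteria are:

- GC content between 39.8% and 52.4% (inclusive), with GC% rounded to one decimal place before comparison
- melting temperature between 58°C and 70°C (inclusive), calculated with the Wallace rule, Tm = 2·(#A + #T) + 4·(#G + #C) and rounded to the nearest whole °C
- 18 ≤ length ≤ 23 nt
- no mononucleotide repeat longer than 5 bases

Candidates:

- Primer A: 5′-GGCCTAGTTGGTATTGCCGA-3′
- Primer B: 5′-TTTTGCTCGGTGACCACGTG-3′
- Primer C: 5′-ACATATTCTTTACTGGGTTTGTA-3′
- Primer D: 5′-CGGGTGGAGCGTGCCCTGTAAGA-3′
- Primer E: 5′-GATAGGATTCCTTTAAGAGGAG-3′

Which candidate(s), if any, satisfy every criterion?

Primer E only.

Primer A (20 nt, A=3 T=6 G=7 C=4): GC 11/20 = 55.0%, outside 39.8–52.4% ✗; Tm = 2·9 + 4·11 = 62°C ✓; length 20 ✓; longest run = 2 ✓ — fails.
Primer B (20 nt, A=2 T=7 G=6 C=5): GC 11/20 = 55.0%, outside 39.8–52.4% ✗; Tm = 2·9 + 4·11 = 62°C ✓; length 20 ✓; longest run = 4 ✓ — fails.
Primer C (23 nt, A=5 T=11 G=4 C=3): GC 7/23 = 30.4%, outside 39.8–52.4% ✗; Tm = 2·16 + 4·7 = 60°C ✓; length 23 ✓; longest run = 3 ✓ — fails.
Primer D (23 nt, A=4 T=4 G=10 C=5): GC 15/23 = 65.2%, outside 39.8–52.4% ✗; Tm = 2·8 + 4·15 = 76°C, outside 58–70°C ✗; length 23 ✓; longest run = 3 ✓ — fails.
Primer E (22 nt, A=7 T=6 G=7 C=2): GC 9/22 = 40.9% ✓; Tm = 2·13 + 4·9 = 62°C ✓; length 22 ✓; longest run = 3 ✓ — passes.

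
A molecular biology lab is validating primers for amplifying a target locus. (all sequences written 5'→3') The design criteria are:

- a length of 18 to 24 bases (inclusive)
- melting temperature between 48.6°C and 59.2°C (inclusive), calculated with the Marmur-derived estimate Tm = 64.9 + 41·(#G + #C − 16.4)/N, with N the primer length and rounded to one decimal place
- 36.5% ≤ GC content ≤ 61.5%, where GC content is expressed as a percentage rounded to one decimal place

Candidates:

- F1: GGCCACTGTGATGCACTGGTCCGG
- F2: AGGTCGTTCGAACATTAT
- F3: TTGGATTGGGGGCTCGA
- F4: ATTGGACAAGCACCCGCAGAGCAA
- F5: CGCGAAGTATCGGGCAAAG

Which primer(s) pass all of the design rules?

F4 and F5.

F1 (24 nt, A=3 T=5 G=9 C=7): length 24 ✓; Tm = 64.9 + 41·(16 − 16.4)/24 = 64.2°C, outside 48.6–59.2°C ✗; GC 16/24 = 66.7%, outside 36.5–61.5% ✗ — fails.
F2 (18 nt, A=5 T=6 G=4 C=3): length 18 ✓; Tm = 64.9 + 41·(7 − 16.4)/18 = 43.5°C, outside 48.6–59.2°C ✗; GC 7/18 = 38.9% ✓ — fails.
F3 (17 nt, A=2 T=5 G=8 C=2): length 17, outside 18–24 ✗; Tm = 64.9 + 41·(10 − 16.4)/17 = 49.5°C ✓; GC 10/17 = 58.8% ✓ — fails.
F4 (24 nt, A=9 T=2 G=6 C=7): length 24 ✓; Tm = 64.9 + 41·(13 − 16.4)/24 = 59.1°C ✓; GC 13/24 = 54.2% ✓ — passes.
F5 (19 nt, A=6 T=2 G=7 C=4): length 19 ✓; Tm = 64.9 + 41·(11 − 16.4)/19 = 53.2°C ✓; GC 11/19 = 57.9% ✓ — passes.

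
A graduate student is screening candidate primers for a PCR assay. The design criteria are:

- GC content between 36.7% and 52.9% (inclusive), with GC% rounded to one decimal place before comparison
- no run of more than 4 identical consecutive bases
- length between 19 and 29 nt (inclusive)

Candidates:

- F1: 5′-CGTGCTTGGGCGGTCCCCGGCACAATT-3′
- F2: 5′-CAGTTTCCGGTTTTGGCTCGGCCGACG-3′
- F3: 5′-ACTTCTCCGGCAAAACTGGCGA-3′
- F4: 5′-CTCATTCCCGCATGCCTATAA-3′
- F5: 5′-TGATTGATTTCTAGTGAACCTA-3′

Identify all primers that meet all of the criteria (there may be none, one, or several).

F4 only.

F1 (27 nt, A=3 T=6 G=9 C=9): GC 18/27 = 66.7%, outside 36.7–52.9% ✗; longest run = 4 ✓; length 27 ✓ — fails.
F2 (27 nt, A=2 T=8 G=9 C=8): GC 17/27 = 63.0%, outside 36.7–52.9% ✗; longest run = 4 ✓; length 27 ✓ — fails.
F3 (22 nt, A=6 T=4 G=5 C=7): GC 12/22 = 54.5%, outside 36.7–52.9% ✗; longest run = 4 ✓; length 22 ✓ — fails.
F4 (21 nt, A=5 T=6 G=2 C=8): GC 10/21 = 47.6% ✓; longest run = 3 ✓; length 21 ✓ — passes.
F5 (22 nt, A=6 T=9 G=4 C=3): GC 7/22 = 31.8%, outside 36.7–52.9% ✗; longest run = 3 ✓; length 22 ✓ — fails.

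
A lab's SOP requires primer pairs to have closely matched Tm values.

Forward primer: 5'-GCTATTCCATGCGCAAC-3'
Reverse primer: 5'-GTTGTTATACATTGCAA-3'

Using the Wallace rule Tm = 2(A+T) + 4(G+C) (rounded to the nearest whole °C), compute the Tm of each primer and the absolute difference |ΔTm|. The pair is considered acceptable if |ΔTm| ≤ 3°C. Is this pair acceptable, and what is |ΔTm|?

|ΔTm| = 8°C; the pair is not acceptable.

Forward: A=4 T=4 G=3 C=6 → Tm = 2·8 + 4·9 = 52°C.
Reverse: A=5 T=7 G=3 C=2 → Tm = 2·12 + 4·5 = 44°C.
|ΔTm| = |52 − 44| = 8°C, > 3°C.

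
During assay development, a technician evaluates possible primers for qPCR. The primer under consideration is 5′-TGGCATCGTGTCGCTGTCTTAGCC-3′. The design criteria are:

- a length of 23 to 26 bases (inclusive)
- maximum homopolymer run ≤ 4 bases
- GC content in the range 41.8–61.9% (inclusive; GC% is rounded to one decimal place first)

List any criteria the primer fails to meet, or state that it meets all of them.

Meets all criteria.

Base counts: A=2, T=8, G=7, C=7 (length 24).
length: length 24 ✓
homopolymer run: longest run = 2 ✓
GC content: GC 14/24 = 58.3% ✓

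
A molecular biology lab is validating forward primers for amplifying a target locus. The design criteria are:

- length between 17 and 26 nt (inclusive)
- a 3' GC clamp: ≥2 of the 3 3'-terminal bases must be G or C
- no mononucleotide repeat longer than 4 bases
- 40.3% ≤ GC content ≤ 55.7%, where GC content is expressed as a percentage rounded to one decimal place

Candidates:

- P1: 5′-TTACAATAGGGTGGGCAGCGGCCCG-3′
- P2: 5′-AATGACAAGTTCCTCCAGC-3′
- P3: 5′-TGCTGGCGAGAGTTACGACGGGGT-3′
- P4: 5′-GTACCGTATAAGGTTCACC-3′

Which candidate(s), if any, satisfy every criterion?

P1 (25 nt, A=5 T=4 G=10 C=6): length 25 ✓; 3' end CCG has 3 G/C ✓; longest run = 3 ✓; GC 16/25 = 64.0%, outside 40.3–55.7% ✗ — fails.
P2 (19 nt, A=6 T=4 G=3 C=6): length 19 ✓; 3' end AGC has 2 G/C ✓; longest run = 2 ✓; GC 9/19 = 47.4% ✓ — passes.
P3 (24 nt, A=4 T=5 G=11 C=4): length 24 ✓; 3' end GGT has 2 G/C ✓; longest run = 4 ✓; GC 15/24 = 62.5%, outside 40.3–55.7% ✗ — fails.
P4 (19 nt, A=5 T=5 G=4 C=5): length 19 ✓; 3' end ACC has 2 G/C ✓; longest run = 2 ✓; GC 9/19 = 47.4% ✓ — passes.

P2 and P4.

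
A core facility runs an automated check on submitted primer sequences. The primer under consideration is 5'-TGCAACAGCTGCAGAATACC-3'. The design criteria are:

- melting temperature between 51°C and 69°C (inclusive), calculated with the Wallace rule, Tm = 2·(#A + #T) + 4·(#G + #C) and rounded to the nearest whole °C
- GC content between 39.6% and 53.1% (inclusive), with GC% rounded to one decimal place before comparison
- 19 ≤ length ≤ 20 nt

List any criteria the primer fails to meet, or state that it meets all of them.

Base counts: A=7, T=3, G=4, C=6 (length 20).
Tm: Tm = 2·10 + 4·10 = 60°C ✓
GC content: GC 10/20 = 50.0% ✓
length: length 20 ✓

Meets all criteria.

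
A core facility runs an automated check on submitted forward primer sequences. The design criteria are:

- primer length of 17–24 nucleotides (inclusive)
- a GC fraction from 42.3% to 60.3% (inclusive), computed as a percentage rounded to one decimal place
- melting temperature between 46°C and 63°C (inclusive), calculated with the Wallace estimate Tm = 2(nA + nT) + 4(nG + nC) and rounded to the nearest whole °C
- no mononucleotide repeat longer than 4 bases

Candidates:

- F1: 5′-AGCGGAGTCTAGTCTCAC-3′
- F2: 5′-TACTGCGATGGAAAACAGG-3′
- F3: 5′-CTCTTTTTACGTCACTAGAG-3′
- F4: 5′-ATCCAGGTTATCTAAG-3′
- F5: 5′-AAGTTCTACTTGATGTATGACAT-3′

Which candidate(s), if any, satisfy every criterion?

F1 (18 nt, A=4 T=4 G=5 C=5): length 18 ✓; GC 10/18 = 55.6% ✓; Tm = 2·8 + 4·10 = 56°C ✓; longest run = 2 ✓ — passes.
F2 (19 nt, A=7 T=3 G=6 C=3): length 19 ✓; GC 9/19 = 47.4% ✓; Tm = 2·10 + 4·9 = 56°C ✓; longest run = 4 ✓ — passes.
F3 (20 nt, A=4 T=8 G=3 C=5): length 20 ✓; GC 8/20 = 40.0%, outside 42.3–60.3% ✗; Tm = 2·12 + 4·8 = 56°C ✓; longest run = 5, exceeds 4 ✗ — fails.
F4 (16 nt, A=5 T=5 G=3 C=3): length 16, outside 17–24 ✗; GC 6/16 = 37.5%, outside 42.3–60.3% ✗; Tm = 2·10 + 4·6 = 44°C, outside 46–63°C ✗; longest run = 2 ✓ — fails.
F5 (23 nt, A=7 T=9 G=4 C=3): length 23 ✓; GC 7/23 = 30.4%, outside 42.3–60.3% ✗; Tm = 2·16 + 4·7 = 60°C ✓; longest run = 2 ✓ — fails.

F1 and F2.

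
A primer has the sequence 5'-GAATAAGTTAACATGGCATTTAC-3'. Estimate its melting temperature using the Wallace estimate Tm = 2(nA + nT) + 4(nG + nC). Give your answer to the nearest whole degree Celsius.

60°C

Base counts: A=9, T=7, G=4, C=3 (length 23).
Tm = 2·(9+7) + 4·(4+3) = 2·16 + 4·7 = 32 + 28 = 60°C.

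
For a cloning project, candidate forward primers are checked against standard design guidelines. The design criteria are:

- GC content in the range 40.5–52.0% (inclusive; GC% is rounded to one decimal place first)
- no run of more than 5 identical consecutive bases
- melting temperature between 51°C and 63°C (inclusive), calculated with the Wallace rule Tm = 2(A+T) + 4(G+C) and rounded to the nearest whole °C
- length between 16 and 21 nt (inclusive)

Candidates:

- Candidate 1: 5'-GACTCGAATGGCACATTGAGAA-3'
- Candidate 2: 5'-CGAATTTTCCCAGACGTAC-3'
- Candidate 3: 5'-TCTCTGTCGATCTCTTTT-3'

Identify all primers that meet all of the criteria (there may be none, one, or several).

Candidate 1 (22 nt, A=8 T=4 G=6 C=4): GC 10/22 = 45.5% ✓; longest run = 2 ✓; Tm = 2·12 + 4·10 = 64°C, outside 51–63°C ✗; length 22, outside 16–21 ✗ — fails.
Candidate 2 (19 nt, A=5 T=5 G=3 C=6): GC 9/19 = 47.4% ✓; longest run = 4 ✓; Tm = 2·10 + 4·9 = 56°C ✓; length 19 ✓ — passes.
Candidate 3 (18 nt, A=1 T=10 G=2 C=5): GC 7/18 = 38.9%, outside 40.5–52.0% ✗; longest run = 4 ✓; Tm = 2·11 + 4·7 = 50°C, outside 51–63°C ✗; length 18 ✓ — fails.

Candidate 2 only.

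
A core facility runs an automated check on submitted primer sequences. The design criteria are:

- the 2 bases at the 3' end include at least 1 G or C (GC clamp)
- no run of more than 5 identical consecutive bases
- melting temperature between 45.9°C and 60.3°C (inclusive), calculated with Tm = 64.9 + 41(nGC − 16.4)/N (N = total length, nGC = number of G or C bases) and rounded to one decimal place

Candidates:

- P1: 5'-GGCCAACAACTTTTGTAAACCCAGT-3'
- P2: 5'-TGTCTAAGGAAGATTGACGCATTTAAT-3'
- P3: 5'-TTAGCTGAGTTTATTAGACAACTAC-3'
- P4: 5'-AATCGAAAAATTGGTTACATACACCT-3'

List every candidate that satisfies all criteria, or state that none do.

P1, P3 and P4.

P1 (25 nt, A=8 T=6 G=4 C=7): 3' end GT has 1 G/C ✓; longest run = 4 ✓; Tm = 64.9 + 41·(11 − 16.4)/25 = 56.0°C ✓ — passes.
P2 (27 nt, A=9 T=9 G=6 C=3): 3' end AT has 0 G/C, need ≥1 ✗; longest run = 3 ✓; Tm = 64.9 + 41·(9 − 16.4)/27 = 53.7°C ✓ — fails.
P3 (25 nt, A=8 T=9 G=4 C=4): 3' end AC has 1 G/C ✓; longest run = 3 ✓; Tm = 64.9 + 41·(8 − 16.4)/25 = 51.1°C ✓ — passes.
P4 (26 nt, A=11 T=7 G=3 C=5): 3' end CT has 1 G/C ✓; longest run = 5 ✓; Tm = 64.9 + 41·(8 − 16.4)/26 = 51.7°C ✓ — passes.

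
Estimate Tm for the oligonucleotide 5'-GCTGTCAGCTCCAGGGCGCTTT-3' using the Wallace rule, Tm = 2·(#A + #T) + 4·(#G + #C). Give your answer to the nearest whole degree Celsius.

Base counts: A=2, T=6, G=7, C=7 (length 22).
Tm = 2·(2+6) + 4·(7+7) = 2·8 + 4·14 = 16 + 56 = 72°C.

72°C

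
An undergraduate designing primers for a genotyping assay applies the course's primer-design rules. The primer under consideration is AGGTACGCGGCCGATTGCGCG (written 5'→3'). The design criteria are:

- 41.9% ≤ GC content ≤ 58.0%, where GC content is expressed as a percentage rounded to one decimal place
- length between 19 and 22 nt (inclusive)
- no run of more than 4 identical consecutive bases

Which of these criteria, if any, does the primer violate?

Base counts: A=3, T=3, G=9, C=6 (length 21).
GC content: GC 15/21 = 71.4%, outside 41.9–58.0% ✗
length: length 21 ✓
homopolymer run: longest run = 2 ✓

Fails: GC content.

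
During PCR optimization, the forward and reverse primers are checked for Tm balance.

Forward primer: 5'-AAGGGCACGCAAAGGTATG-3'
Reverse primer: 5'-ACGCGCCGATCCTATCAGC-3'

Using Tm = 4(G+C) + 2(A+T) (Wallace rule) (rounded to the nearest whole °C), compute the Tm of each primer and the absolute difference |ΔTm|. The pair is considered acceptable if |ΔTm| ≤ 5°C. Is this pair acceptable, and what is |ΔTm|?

Forward: A=7 T=2 G=7 C=3 → Tm = 2·9 + 4·10 = 58°C.
Reverse: A=4 T=3 G=4 C=8 → Tm = 2·7 + 4·12 = 62°C.
|ΔTm| = |58 − 62| = 4°C, ≤ 5°C.

|ΔTm| = 4°C; the pair is acceptable.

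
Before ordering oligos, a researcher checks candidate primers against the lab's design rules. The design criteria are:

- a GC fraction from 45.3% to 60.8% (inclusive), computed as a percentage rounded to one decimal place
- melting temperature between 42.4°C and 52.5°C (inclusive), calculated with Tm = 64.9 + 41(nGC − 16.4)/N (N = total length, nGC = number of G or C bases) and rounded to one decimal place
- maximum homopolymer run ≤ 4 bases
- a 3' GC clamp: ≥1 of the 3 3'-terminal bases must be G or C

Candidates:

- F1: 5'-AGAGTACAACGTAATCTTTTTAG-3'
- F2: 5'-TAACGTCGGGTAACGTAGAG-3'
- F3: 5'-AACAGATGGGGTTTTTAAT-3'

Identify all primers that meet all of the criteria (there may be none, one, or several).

F1 (23 nt, A=8 T=8 G=4 C=3): GC 7/23 = 30.4%, outside 45.3–60.8% ✗; Tm = 64.9 + 41·(7 − 16.4)/23 = 48.1°C ✓; longest run = 5, exceeds 4 ✗; 3' end TAG has 1 G/C ✓ — fails.
F2 (20 nt, A=6 T=4 G=7 C=3): GC 10/20 = 50.0% ✓; Tm = 64.9 + 41·(10 − 16.4)/20 = 51.8°C ✓; longest run = 3 ✓; 3' end GAG has 2 G/C ✓ — passes.
F3 (19 nt, A=6 T=7 G=5 C=1): GC 6/19 = 31.6%, outside 45.3–60.8% ✗; Tm = 64.9 + 41·(6 − 16.4)/19 = 42.5°C ✓; longest run = 5, exceeds 4 ✗; 3' end AAT has 0 G/C, need ≥1 ✗ — fails.

F2 only.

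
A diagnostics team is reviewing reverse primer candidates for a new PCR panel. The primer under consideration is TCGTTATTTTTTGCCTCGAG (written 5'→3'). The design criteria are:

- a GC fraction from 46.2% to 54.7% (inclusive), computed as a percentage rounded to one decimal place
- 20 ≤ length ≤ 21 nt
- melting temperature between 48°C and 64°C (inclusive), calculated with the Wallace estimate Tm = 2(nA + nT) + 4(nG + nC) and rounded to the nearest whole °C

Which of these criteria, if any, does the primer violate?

Fails: GC content.

Base counts: A=2, T=10, G=4, C=4 (length 20).
GC content: GC 8/20 = 40.0%, outside 46.2–54.7% ✗
length: length 20 ✓
Tm: Tm = 2·12 + 4·8 = 56°C ✓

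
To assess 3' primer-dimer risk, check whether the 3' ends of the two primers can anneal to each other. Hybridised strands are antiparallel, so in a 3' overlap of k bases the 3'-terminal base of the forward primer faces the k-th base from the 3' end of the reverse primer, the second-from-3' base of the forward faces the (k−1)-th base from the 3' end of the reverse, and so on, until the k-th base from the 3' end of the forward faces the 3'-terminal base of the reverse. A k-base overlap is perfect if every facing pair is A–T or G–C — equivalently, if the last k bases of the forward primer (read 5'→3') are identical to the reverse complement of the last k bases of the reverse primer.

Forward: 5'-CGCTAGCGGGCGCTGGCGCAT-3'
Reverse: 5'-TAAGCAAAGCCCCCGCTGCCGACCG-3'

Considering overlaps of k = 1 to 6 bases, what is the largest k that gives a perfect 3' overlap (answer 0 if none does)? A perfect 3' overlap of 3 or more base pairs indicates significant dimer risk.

Longest perfect overlap: 0 complementary base pairs; below the dimer-risk threshold (threshold 3).

Last 6 bases (5'→3') — forward …GCGCAT, reverse …CGACCG.
Reverse complement of the reverse primer's last 6 bases: CGGTCG; its first k bases are the reverse complement of the reverse primer's last k bases, so a perfect k-base overlap needs the forward primer's last k bases to equal them.
Comparing (forward last k vs required): k=1: T vs C ✗; k=2: AT vs CG ✗; k=3: CAT vs CGG ✗; k=4: GCAT vs CGGT ✗; k=5: CGCAT vs CGGTC ✗; k=6: GCGCAT vs CGGTCG ✗.
No overlap length from 1 to 6 is perfect, so the longest perfect 3' overlap is 0.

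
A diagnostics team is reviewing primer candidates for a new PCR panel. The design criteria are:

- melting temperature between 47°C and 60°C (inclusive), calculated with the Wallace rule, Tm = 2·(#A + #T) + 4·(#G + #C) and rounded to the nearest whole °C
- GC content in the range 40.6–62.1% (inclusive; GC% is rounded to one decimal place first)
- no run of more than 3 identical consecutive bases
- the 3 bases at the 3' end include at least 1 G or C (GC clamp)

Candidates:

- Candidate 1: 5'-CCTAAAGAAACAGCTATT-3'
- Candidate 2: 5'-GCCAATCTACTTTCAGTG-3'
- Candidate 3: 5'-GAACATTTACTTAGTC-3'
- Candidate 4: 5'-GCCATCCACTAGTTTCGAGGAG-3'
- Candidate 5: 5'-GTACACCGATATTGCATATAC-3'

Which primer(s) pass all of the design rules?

Candidate 1 (18 nt, A=8 T=4 G=2 C=4): Tm = 2·12 + 4·6 = 48°C ✓; GC 6/18 = 33.3%, outside 40.6–62.1% ✗; longest run = 3 ✓; 3' end ATT has 0 G/C, need ≥1 ✗ — fails.
Candidate 2 (18 nt, A=4 T=6 G=3 C=5): Tm = 2·10 + 4·8 = 52°C ✓; GC 8/18 = 44.4% ✓; longest run = 3 ✓; 3' end GTG has 2 G/C ✓ — passes.
Candidate 3 (16 nt, A=5 T=6 G=2 C=3): Tm = 2·11 + 4·5 = 42°C, outside 47–60°C ✗; GC 5/16 = 31.3%, outside 40.6–62.1% ✗; longest run = 3 ✓; 3' end GTC has 2 G/C ✓ — fails.
Candidate 4 (22 nt, A=5 T=5 G=6 C=6): Tm = 2·10 + 4·12 = 68°C, outside 47–60°C ✗; GC 12/22 = 54.5% ✓; longest run = 3 ✓; 3' end GAG has 2 G/C ✓ — fails.
Candidate 5 (21 nt, A=7 T=6 G=3 C=5): Tm = 2·13 + 4·8 = 58°C ✓; GC 8/21 = 38.1%, outside 40.6–62.1% ✗; longest run = 2 ✓; 3' end TAC has 1 G/C ✓ — fails.

Candidate 2 only.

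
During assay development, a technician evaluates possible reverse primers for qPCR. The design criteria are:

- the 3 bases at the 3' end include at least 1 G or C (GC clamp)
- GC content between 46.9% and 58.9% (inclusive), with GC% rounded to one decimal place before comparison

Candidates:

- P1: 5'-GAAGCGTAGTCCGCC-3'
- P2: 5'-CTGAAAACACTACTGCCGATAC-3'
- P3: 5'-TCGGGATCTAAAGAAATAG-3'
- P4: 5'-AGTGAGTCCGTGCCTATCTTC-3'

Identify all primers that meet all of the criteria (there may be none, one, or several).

P1 (15 nt, A=3 T=2 G=5 C=5): 3' end GCC has 3 G/C ✓; GC 10/15 = 66.7%, outside 46.9–58.9% ✗ — fails.
P2 (22 nt, A=8 T=4 G=3 C=7): 3' end TAC has 1 G/C ✓; GC 10/22 = 45.5%, outside 46.9–58.9% ✗ — fails.
P3 (19 nt, A=8 T=4 G=5 C=2): 3' end TAG has 1 G/C ✓; GC 7/19 = 36.8%, outside 46.9–58.9% ✗ — fails.
P4 (21 nt, A=3 T=7 G=5 C=6): 3' end TTC has 1 G/C ✓; GC 11/21 = 52.4% ✓ — passes.

P4 only.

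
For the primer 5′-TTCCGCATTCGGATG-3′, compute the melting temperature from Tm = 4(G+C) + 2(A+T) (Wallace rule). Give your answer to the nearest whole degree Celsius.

46°C

Base counts: A=2, T=5, G=4, C=4 (length 15).
Tm = 2·(2+5) + 4·(4+4) = 2·7 + 4·8 = 14 + 32 = 46°C.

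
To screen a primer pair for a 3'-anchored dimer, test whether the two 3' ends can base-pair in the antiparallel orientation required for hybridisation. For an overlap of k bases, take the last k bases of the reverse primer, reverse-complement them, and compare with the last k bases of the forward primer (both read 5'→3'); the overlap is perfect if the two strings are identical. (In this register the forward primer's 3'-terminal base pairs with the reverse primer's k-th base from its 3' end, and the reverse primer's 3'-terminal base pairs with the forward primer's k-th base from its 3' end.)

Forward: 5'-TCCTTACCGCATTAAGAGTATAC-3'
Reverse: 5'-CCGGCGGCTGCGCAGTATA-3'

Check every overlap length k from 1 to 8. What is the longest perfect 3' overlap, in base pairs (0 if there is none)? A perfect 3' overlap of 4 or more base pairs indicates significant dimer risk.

Longest perfect overlap: 5 complementary base pairs; significant dimer risk (threshold 4).

Last 8 bases (5'→3') — forward …GAGTATAC, reverse …GCAGTATA.
Reverse complement of the reverse primer's last 8 bases: TATACTGC; its first k bases are the reverse complement of the reverse primer's last k bases, so a perfect k-base overlap needs the forward primer's last k bases to equal them.
Comparing (forward last k vs required): k=1: C vs T ✗; k=2: AC vs TA ✗; k=3: TAC vs TAT ✗; k=4: ATAC vs TATA ✗; k=5: TATAC vs TATAC ✓; k=6: GTATAC vs TATACT ✗; k=7: AGTATAC vs TATACTG ✗; k=8: GAGTATAC vs TATACTGC ✗.
Only k = 5 is perfect, so the longest perfect 3' overlap is 5.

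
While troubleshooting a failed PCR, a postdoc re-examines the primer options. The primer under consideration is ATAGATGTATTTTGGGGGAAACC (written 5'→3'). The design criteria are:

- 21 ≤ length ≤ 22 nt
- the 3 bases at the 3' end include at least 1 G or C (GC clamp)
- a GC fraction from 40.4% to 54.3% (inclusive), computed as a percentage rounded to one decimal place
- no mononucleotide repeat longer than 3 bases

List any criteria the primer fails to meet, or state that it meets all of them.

Fails: length, GC content, homopolymer run.

Base counts: A=7, T=7, G=7, C=2 (length 23).
length: length 23, outside 21–22 ✗
GC clamp: 3' end ACC has 2 G/C ✓
GC content: GC 9/23 = 39.1%, outside 40.4–54.3% ✗
homopolymer run: longest run = 5, exceeds 3 ✗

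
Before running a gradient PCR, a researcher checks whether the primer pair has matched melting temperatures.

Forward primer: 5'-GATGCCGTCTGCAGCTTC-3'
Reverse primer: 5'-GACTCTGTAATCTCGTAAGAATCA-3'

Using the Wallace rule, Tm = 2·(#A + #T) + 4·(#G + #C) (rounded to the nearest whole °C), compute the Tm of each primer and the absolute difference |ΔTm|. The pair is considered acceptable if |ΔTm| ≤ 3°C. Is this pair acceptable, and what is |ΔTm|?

|ΔTm| = 8°C; the pair is not acceptable.

Forward: A=2 T=5 G=5 C=6 → Tm = 2·7 + 4·11 = 58°C.
Reverse: A=8 T=7 G=4 C=5 → Tm = 2·15 + 4·9 = 66°C.
|ΔTm| = |58 − 66| = 8°C, > 3°C.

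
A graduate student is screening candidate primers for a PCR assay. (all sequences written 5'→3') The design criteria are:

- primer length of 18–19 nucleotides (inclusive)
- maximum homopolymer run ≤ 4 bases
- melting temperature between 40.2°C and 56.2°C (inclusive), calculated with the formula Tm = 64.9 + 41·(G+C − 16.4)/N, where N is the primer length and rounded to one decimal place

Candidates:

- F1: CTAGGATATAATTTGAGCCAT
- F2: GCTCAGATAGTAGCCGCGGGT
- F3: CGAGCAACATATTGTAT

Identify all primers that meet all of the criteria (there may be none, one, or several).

None of the candidates satisfy all criteria.

F1 (21 nt, A=7 T=7 G=4 C=3): length 21, outside 18–19 ✗; longest run = 3 ✓; Tm = 64.9 + 41·(7 − 16.4)/21 = 46.5°C ✓ — fails.
F2 (21 nt, A=4 T=4 G=8 C=5): length 21, outside 18–19 ✗; longest run = 3 ✓; Tm = 64.9 + 41·(13 − 16.4)/21 = 58.3°C, outside 40.2–56.2°C ✗ — fails.
F3 (17 nt, A=6 T=5 G=3 C=3): length 17, outside 18–19 ✗; longest run = 2 ✓; Tm = 64.9 + 41·(6 − 16.4)/17 = 39.8°C, outside 40.2–56.2°C ✗ — fails.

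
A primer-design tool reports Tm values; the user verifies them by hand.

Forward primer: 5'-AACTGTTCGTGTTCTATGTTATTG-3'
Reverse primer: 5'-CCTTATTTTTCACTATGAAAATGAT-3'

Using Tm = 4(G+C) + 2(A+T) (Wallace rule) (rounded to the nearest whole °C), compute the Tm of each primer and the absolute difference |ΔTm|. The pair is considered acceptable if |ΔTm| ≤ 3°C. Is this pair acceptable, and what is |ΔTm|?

Forward: A=4 T=12 G=5 C=3 → Tm = 2·16 + 4·8 = 64°C.
Reverse: A=8 T=11 G=2 C=4 → Tm = 2·19 + 4·6 = 62°C.
|ΔTm| = |64 − 62| = 2°C, ≤ 3°C.

|ΔTm| = 2°C; the pair is acceptable.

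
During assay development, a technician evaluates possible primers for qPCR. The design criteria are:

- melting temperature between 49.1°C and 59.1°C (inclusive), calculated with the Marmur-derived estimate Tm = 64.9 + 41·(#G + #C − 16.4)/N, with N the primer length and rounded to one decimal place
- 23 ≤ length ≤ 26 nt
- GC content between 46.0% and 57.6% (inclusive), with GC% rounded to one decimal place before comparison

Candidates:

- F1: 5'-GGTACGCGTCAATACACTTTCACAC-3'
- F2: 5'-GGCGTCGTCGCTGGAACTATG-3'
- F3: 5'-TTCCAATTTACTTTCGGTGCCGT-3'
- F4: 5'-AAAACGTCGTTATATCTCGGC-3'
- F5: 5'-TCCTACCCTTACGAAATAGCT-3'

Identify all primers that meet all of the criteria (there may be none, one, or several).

F1 only.

F1 (25 nt, A=7 T=6 G=4 C=8): Tm = 64.9 + 41·(12 − 16.4)/25 = 57.7°C ✓; length 25 ✓; GC 12/25 = 48.0% ✓ — passes.
F2 (21 nt, A=3 T=5 G=8 C=5): Tm = 64.9 + 41·(13 − 16.4)/21 = 58.3°C ✓; length 21, outside 23–26 ✗; GC 13/21 = 61.9%, outside 46.0–57.6% ✗ — fails.
F3 (23 nt, A=3 T=10 G=4 C=6): Tm = 64.9 + 41·(10 − 16.4)/23 = 53.5°C ✓; length 23 ✓; GC 10/23 = 43.5%, outside 46.0–57.6% ✗ — fails.
F4 (21 nt, A=6 T=6 G=4 C=5): Tm = 64.9 + 41·(9 − 16.4)/21 = 50.5°C ✓; length 21, outside 23–26 ✗; GC 9/21 = 42.9%, outside 46.0–57.6% ✗ — fails.
F5 (21 nt, A=6 T=6 G=2 C=7): Tm = 64.9 + 41·(9 − 16.4)/21 = 50.5°C ✓; length 21, outside 23–26 ✗; GC 9/21 = 42.9%, outside 46.0–57.6% ✗ — fails.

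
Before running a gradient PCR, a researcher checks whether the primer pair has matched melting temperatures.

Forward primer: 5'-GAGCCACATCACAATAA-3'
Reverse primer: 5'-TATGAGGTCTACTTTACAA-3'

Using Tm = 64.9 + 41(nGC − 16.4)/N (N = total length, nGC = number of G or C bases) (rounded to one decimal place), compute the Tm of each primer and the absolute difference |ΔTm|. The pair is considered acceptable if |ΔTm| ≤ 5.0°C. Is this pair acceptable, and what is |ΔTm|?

Forward: G+C = 7, N = 17 → Tm = 64.9 + 41·(7 − 16.4)/17 = 42.2°C.
Reverse: G+C = 6, N = 19 → Tm = 64.9 + 41·(6 − 16.4)/19 = 42.5°C.
|ΔTm| = |42.2 − 42.5| = 0.3°C, ≤ 5.0°C.

|ΔTm| = 0.3°C; the pair is acceptable.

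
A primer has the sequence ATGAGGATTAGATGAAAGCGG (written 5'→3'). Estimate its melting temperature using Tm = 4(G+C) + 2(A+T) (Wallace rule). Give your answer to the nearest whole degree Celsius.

60°C

Base counts: A=8, T=4, G=8, C=1 (length 21).
Tm = 2·(8+4) + 4·(8+1) = 2·12 + 4·9 = 24 + 36 = 60°C.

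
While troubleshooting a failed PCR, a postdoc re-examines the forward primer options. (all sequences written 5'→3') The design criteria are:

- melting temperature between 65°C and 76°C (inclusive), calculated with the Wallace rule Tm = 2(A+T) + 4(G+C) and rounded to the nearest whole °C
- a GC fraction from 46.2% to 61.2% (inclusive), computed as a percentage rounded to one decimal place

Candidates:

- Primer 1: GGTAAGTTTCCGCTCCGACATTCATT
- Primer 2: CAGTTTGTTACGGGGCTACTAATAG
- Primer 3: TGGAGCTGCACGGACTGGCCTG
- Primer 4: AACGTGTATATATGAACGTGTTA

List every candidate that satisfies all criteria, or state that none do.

Primer 1 (26 nt, A=5 T=9 G=5 C=7): Tm = 2·14 + 4·12 = 76°C ✓; GC 12/26 = 46.2% ✓ — passes.
Primer 2 (25 nt, A=6 T=8 G=7 C=4): Tm = 2·14 + 4·11 = 72°C ✓; GC 11/25 = 44.0%, outside 46.2–61.2% ✗ — fails.
Primer 3 (22 nt, A=3 T=4 G=9 C=6): Tm = 2·7 + 4·15 = 74°C ✓; GC 15/22 = 68.2%, outside 46.2–61.2% ✗ — fails.
Primer 4 (23 nt, A=8 T=8 G=5 C=2): Tm = 2·16 + 4·7 = 60°C, outside 65–76°C ✗; GC 7/23 = 30.4%, outside 46.2–61.2% ✗ — fails.

Primer 1 only.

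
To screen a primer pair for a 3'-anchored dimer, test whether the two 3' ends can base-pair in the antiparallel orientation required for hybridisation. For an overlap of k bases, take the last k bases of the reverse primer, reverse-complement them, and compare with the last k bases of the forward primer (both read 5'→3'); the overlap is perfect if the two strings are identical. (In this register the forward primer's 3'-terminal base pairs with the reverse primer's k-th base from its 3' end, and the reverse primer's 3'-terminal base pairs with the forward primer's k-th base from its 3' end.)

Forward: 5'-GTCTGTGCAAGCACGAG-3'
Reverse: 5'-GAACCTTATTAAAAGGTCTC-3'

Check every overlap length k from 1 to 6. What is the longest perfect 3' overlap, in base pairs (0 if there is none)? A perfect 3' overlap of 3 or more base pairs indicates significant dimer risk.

Last 6 bases (5'→3') — forward …CACGAG, reverse …GGTCTC.
Reverse complement of the reverse primer's last 6 bases: GAGACC; its first k bases are the reverse complement of the reverse primer's last k bases, so a perfect k-base overlap needs the forward primer's last k bases to equal them.
Comparing (forward last k vs required): k=1: G vs G ✓; k=2: AG vs GA ✗; k=3: GAG vs GAG ✓; k=4: CGAG vs GAGA ✗; k=5: ACGAG vs GAGAC ✗; k=6: CACGAG vs GAGACC ✗.
Perfect overlaps at k = 1, 3; the largest is 3.

Longest perfect overlap: 3 complementary base pairs; significant dimer risk (threshold 3).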